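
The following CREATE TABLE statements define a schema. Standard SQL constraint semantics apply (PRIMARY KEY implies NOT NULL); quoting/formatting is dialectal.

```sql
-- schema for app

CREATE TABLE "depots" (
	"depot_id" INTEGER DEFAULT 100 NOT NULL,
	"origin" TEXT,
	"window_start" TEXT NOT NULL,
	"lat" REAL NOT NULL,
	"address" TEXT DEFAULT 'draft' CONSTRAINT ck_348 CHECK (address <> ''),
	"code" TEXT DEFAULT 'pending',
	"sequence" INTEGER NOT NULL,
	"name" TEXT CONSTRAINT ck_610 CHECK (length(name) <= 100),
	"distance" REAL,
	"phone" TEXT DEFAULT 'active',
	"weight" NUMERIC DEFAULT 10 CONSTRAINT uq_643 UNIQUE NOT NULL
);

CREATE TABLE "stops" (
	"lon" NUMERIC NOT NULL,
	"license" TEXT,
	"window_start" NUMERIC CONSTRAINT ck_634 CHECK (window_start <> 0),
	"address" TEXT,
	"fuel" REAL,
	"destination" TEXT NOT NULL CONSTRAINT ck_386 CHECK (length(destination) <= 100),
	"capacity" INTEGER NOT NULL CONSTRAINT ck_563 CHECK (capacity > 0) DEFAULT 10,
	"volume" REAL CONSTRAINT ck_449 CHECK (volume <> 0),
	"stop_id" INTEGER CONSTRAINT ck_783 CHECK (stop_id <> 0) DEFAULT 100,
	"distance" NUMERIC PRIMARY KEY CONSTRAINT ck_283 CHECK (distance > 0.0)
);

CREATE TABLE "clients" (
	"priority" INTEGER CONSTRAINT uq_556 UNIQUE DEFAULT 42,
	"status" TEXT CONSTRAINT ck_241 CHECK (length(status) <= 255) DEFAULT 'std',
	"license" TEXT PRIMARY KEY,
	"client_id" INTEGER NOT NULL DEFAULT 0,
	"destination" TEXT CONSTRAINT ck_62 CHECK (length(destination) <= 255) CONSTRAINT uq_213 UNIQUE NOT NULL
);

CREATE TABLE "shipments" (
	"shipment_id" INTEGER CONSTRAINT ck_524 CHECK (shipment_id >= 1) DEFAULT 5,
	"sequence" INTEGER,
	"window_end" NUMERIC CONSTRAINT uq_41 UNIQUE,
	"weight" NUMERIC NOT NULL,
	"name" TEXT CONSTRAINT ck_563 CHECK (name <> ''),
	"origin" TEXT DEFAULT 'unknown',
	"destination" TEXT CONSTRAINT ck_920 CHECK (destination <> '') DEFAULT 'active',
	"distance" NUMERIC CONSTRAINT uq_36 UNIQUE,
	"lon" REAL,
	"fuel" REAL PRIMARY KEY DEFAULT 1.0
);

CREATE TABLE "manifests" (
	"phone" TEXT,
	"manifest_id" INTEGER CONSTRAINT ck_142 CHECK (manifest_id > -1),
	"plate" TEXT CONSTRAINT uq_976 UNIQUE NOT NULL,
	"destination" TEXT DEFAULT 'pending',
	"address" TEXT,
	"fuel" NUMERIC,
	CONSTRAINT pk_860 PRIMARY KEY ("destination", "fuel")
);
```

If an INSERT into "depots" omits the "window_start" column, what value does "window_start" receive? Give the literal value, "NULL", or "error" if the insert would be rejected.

error

window_start has no DEFAULT clause.
Omitting it would insert NULL, but it is declared NOT NULL, so the INSERT fails.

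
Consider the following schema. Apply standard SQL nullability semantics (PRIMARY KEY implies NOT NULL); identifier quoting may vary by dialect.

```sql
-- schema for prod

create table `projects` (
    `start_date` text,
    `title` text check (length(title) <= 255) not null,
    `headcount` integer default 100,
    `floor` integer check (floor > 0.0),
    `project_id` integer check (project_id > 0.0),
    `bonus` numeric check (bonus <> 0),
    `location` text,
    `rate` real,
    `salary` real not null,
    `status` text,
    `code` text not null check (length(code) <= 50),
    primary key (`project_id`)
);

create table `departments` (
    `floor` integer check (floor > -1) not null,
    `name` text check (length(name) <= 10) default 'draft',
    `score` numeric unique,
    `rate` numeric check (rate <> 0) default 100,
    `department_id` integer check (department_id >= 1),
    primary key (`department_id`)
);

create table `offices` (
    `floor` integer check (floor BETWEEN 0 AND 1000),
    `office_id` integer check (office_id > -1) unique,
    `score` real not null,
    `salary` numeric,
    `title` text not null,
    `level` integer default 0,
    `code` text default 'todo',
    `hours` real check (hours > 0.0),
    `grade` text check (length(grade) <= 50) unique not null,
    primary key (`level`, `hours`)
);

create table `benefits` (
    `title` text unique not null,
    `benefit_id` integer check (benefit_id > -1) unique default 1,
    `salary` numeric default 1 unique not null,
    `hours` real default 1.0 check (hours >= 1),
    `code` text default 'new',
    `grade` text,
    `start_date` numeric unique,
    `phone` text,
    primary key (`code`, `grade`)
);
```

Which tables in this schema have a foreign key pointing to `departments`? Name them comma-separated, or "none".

No REFERENCES clause anywhere in the schema names departments.

none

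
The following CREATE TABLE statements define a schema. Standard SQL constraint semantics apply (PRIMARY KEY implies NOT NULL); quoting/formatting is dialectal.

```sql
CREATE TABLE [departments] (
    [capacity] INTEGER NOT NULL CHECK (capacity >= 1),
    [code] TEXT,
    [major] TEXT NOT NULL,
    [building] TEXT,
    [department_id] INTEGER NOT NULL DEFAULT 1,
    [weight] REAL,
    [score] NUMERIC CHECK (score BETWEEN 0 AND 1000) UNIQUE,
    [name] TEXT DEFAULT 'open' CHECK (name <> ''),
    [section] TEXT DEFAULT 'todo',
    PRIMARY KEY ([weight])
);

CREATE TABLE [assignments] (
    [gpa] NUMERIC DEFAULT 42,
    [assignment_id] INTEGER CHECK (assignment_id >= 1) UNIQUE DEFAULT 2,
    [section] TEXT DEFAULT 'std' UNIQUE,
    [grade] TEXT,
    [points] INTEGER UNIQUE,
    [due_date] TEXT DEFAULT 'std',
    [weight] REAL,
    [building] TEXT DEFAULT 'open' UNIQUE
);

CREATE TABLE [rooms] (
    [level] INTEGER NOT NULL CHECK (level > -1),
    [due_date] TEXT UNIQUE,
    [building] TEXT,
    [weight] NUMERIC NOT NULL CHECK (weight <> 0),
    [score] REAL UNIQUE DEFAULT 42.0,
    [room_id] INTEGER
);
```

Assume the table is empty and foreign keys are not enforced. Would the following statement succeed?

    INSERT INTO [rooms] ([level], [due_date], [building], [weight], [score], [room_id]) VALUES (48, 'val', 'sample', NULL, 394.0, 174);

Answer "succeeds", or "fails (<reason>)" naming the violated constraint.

fails (NOT NULL on weight)

weight is explicitly set to NULL, but weight is declared NOT NULL.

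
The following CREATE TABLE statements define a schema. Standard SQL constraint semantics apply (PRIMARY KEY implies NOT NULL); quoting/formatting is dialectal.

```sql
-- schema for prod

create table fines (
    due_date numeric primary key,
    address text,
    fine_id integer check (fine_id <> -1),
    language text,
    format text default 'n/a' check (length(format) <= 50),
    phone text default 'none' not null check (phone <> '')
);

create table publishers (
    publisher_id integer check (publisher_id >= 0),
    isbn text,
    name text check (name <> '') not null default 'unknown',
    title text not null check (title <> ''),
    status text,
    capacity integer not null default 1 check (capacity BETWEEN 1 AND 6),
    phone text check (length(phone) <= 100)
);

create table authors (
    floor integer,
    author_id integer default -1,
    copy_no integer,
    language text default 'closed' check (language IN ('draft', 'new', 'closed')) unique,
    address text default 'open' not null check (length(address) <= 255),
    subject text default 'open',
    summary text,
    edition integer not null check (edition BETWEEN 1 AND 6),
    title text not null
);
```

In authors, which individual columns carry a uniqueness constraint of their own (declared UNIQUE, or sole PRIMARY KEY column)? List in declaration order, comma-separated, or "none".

language

- floor: no UNIQUE or single-column PK constraint.
- author_id: no UNIQUE or single-column PK constraint.
- copy_no: no UNIQUE or single-column PK constraint.
- language: declared UNIQUE → unique.
- address: no UNIQUE or single-column PK constraint.
- subject: no UNIQUE or single-column PK constraint.
- summary: no UNIQUE or single-column PK constraint.
- edition: no UNIQUE or single-column PK constraint.
- title: no UNIQUE or single-column PK constraint.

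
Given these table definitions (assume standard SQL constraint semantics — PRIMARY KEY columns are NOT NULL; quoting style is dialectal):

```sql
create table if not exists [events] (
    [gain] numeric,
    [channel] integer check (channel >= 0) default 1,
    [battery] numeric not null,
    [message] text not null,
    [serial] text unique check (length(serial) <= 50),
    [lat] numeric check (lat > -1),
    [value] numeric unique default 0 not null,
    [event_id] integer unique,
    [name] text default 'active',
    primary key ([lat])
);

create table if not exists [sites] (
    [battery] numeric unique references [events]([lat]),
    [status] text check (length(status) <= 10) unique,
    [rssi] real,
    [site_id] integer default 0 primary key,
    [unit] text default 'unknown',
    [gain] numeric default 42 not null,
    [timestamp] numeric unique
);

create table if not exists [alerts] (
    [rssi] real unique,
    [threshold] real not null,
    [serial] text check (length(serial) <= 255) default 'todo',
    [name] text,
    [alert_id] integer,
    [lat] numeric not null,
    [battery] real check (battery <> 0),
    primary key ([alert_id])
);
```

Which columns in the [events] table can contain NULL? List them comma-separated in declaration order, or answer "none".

gain, channel, serial, event_id, name

- gain: no NOT NULL constraint applies → nullable.
- channel: CHECK does not forbid NULL (a CHECK constraint passes when its expression is NULL) → nullable.
- battery: declared NOT NULL → not nullable.
- message: declared NOT NULL → not nullable.
- serial: CHECK does not forbid NULL (a CHECK constraint passes when its expression is NULL) → nullable.
- lat: part of the PRIMARY KEY, which implies NOT NULL → not nullable.
- value: declared NOT NULL → not nullable.
- event_id: UNIQUE does not imply NOT NULL → nullable.
- name: DEFAULT only fills an omitted column; an explicit NULL is still allowed → nullable.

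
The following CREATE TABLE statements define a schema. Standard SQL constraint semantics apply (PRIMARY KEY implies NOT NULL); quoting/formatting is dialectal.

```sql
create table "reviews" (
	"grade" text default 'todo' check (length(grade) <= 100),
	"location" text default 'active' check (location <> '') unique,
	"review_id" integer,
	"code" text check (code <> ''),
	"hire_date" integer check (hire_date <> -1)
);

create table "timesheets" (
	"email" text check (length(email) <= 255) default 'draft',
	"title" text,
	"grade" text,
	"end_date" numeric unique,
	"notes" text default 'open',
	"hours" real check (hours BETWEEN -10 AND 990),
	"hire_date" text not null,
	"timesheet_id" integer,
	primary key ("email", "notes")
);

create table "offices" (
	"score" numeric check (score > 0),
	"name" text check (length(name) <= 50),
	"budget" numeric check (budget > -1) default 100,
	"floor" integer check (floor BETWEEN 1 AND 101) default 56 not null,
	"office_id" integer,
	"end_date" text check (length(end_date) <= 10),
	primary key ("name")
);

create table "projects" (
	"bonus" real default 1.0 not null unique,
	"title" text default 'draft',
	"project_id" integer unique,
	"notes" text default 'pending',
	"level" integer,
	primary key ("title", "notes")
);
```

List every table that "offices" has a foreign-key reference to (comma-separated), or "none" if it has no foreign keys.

none

No column in offices has a REFERENCES clause.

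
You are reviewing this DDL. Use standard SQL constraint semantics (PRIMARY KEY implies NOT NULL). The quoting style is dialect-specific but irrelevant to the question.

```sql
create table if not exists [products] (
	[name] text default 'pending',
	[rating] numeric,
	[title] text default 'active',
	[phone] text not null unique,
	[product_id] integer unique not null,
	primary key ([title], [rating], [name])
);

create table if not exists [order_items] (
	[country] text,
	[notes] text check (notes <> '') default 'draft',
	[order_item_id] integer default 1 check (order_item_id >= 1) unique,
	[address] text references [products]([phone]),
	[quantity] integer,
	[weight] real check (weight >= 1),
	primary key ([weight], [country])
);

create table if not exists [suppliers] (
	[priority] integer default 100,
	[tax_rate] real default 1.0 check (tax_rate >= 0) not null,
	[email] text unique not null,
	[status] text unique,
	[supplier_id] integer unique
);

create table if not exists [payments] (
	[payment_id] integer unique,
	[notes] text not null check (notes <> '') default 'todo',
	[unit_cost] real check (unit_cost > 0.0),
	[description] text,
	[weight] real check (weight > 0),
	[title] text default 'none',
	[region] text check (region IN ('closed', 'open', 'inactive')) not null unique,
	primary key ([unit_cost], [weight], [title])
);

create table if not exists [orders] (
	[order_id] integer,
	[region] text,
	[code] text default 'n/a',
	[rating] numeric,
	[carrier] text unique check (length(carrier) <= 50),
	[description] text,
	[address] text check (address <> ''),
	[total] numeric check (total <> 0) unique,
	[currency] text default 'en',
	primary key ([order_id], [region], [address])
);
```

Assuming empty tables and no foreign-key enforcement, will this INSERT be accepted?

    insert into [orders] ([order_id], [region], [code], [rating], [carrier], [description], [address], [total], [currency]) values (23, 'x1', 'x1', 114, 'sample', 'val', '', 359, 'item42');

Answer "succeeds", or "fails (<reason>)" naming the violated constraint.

The value '' for address violates CHECK (address <> '').

fails (CHECK on address)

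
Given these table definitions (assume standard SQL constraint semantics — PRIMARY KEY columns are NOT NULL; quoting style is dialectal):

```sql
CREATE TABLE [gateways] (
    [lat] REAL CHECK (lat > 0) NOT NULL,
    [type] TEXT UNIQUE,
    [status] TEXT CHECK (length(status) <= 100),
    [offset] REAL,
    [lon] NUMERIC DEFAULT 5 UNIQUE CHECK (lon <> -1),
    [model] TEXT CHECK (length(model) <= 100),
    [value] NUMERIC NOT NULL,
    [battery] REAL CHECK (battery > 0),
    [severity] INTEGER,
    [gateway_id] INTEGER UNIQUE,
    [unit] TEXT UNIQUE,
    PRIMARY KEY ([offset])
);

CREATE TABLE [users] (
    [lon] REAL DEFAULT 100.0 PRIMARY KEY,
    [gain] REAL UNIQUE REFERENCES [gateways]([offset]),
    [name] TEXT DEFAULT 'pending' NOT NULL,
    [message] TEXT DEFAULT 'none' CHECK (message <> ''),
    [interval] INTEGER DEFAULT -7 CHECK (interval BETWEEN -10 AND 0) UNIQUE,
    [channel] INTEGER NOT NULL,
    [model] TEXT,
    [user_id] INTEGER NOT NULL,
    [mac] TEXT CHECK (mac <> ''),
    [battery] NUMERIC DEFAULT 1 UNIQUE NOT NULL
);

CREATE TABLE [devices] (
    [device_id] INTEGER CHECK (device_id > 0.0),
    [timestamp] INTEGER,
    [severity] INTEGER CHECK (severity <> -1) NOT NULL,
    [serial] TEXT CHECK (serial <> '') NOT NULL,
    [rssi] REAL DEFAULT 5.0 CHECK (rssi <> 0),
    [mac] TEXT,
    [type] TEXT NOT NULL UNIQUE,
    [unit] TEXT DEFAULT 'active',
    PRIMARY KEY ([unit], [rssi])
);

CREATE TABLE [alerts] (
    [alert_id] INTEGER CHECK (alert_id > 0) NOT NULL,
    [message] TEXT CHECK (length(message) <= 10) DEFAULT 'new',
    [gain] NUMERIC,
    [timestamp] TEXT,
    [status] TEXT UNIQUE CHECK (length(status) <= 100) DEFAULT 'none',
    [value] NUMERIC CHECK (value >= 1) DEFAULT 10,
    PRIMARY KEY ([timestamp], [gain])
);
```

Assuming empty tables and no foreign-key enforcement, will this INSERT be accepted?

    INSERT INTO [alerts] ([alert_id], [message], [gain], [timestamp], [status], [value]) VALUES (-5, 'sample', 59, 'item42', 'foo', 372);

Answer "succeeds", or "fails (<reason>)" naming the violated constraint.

The value -5 for alert_id violates CHECK (alert_id > 0).

fails (CHECK on alert_id)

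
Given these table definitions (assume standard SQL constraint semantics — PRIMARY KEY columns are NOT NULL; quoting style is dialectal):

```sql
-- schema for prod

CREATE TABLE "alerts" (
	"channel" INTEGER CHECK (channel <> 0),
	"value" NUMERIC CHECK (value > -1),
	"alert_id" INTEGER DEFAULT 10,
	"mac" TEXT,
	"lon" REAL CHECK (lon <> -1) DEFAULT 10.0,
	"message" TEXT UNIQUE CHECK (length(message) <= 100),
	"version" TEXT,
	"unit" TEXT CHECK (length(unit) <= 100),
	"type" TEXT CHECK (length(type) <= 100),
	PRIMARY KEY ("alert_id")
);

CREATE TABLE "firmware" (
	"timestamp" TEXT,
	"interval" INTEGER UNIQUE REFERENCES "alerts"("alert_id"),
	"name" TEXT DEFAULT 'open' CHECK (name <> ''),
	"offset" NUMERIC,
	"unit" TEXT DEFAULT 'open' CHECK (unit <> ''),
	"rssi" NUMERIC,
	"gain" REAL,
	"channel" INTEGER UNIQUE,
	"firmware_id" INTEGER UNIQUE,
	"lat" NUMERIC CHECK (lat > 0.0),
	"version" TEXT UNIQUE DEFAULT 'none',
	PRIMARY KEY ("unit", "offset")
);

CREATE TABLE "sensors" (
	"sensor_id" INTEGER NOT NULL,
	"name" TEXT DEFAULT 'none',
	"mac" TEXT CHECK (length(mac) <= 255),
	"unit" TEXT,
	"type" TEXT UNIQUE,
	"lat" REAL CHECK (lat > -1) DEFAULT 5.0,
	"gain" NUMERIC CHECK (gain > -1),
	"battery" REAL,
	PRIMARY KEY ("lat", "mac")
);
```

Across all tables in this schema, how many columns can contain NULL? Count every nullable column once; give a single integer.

alerts: 8 nullable (channel, value, mac, lon, message, version, unit, type — PK (alert_id) and explicit NOT NULL columns excluded).
firmware: 9 nullable (timestamp, interval, name, rssi, gain, channel, firmware_id, lat, version — PK (unit, offset) and explicit NOT NULL columns excluded).
sensors: 5 nullable (name, unit, type, gain, battery — PK (lat, mac) and explicit NOT NULL columns excluded).
Total: 8 + 9 + 5 = 22.

22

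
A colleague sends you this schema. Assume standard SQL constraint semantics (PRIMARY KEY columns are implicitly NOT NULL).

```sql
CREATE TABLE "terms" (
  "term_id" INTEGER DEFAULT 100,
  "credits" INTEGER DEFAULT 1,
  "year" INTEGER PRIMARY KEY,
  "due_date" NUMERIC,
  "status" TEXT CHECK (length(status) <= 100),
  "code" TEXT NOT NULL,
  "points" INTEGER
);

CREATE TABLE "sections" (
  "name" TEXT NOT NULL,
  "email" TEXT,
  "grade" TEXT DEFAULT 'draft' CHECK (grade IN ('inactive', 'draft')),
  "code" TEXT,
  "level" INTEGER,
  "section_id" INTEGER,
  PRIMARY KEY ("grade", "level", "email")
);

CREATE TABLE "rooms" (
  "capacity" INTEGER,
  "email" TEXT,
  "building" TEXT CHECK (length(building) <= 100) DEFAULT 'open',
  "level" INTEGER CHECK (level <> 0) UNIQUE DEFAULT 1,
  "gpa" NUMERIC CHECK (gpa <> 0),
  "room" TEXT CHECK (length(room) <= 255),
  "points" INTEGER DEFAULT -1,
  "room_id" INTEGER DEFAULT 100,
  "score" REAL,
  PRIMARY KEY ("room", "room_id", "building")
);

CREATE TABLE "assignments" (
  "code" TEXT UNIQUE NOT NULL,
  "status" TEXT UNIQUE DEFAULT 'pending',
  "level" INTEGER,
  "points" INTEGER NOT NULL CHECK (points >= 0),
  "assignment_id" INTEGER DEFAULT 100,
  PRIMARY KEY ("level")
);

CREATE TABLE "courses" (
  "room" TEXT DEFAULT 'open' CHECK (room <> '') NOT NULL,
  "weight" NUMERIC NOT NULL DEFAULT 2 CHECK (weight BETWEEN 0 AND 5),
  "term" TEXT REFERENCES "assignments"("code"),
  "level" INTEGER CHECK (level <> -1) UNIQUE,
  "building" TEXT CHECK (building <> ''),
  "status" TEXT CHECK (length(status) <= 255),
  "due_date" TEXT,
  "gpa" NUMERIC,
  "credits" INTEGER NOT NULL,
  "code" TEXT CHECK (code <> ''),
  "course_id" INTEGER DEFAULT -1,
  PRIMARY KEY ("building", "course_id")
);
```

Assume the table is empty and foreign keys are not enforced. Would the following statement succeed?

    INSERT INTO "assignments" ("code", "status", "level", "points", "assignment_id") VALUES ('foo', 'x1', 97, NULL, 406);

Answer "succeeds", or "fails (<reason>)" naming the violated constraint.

fails (NOT NULL on points)

points is explicitly set to NULL, but points is declared NOT NULL.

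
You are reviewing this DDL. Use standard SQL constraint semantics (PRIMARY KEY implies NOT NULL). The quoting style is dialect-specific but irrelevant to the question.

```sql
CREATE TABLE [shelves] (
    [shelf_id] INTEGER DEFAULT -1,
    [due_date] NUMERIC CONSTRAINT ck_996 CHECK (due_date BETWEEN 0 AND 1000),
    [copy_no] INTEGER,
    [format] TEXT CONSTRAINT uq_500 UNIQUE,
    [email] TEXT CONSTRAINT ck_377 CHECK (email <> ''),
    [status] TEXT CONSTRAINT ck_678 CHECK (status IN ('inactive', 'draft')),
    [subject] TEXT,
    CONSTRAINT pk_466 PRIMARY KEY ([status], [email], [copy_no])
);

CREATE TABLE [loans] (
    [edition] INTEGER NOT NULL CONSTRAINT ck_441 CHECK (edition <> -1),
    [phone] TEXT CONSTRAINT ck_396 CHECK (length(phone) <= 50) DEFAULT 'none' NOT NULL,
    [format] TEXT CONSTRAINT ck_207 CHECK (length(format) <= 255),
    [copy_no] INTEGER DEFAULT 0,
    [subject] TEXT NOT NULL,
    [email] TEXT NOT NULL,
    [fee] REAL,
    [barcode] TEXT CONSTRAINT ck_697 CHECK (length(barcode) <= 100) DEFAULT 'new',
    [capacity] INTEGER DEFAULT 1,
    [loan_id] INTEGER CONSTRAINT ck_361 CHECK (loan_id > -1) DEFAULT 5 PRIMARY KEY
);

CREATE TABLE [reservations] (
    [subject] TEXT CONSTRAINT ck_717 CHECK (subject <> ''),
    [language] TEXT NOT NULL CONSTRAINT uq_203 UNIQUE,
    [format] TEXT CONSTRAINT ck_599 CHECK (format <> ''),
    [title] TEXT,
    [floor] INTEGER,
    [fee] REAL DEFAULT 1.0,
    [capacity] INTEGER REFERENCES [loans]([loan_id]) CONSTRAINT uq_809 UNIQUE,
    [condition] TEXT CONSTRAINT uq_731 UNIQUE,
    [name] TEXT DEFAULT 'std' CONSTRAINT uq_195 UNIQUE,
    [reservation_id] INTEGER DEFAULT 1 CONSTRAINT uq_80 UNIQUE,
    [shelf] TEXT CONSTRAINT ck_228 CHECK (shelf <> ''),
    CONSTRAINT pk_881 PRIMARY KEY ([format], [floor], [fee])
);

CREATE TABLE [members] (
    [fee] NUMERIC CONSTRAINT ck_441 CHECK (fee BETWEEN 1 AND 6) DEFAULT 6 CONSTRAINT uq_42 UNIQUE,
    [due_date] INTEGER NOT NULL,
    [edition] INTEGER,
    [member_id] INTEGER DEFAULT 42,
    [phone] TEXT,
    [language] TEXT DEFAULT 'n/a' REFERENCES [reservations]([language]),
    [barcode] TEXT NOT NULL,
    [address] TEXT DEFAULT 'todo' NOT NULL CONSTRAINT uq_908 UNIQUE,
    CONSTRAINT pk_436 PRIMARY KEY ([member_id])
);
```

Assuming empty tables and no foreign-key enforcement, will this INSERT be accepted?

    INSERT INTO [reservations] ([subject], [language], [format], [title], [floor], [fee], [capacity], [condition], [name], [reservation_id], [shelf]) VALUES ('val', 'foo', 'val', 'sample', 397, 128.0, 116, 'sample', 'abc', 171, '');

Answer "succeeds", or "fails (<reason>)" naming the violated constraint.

The value '' for shelf violates CHECK (shelf <> '').

fails (CHECK on shelf)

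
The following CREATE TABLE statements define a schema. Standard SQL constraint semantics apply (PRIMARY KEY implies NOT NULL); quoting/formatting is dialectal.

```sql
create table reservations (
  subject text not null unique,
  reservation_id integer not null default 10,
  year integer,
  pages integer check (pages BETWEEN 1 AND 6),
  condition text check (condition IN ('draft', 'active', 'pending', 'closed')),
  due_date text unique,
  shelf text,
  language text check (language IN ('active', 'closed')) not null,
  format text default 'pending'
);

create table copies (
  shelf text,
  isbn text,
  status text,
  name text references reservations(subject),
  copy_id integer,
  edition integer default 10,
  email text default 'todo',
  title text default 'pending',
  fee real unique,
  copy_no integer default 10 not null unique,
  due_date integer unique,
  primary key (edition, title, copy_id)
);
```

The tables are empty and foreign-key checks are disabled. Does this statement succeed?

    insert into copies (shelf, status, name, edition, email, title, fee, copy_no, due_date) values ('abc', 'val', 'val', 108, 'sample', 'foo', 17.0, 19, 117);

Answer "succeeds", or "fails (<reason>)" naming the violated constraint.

copy_id is omitted from the column list and has no DEFAULT, so it would receive NULL.
But copy_id is part of the PRIMARY KEY (implied NOT NULL).

fails (NOT NULL on copy_id)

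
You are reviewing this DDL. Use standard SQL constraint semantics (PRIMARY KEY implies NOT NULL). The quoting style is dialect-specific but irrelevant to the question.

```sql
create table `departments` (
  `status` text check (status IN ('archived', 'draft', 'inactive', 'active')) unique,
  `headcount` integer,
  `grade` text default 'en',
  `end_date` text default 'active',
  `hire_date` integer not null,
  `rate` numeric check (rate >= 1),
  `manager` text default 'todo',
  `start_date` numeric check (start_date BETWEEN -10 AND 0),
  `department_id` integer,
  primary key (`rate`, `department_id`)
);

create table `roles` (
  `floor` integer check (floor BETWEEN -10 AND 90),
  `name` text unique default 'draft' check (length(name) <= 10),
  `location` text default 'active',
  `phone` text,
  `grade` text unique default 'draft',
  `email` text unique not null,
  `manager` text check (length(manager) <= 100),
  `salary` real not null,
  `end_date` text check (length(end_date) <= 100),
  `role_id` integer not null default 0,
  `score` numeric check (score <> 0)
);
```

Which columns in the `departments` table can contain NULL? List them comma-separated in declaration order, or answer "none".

- status: CHECK does not forbid NULL (a CHECK constraint passes when its expression is NULL) → nullable.
- headcount: no NOT NULL constraint applies → nullable.
- grade: DEFAULT only fills an omitted column; an explicit NULL is still allowed → nullable.
- end_date: DEFAULT only fills an omitted column; an explicit NULL is still allowed → nullable.
- hire_date: declared NOT NULL → not nullable.
- rate: part of the PRIMARY KEY, which implies NOT NULL → not nullable.
- manager: DEFAULT only fills an omitted column; an explicit NULL is still allowed → nullable.
- start_date: CHECK does not forbid NULL (a CHECK constraint passes when its expression is NULL) → nullable.
- department_id: part of the PRIMARY KEY, which implies NOT NULL → not nullable.

status, headcount, grade, end_date, manager, start_date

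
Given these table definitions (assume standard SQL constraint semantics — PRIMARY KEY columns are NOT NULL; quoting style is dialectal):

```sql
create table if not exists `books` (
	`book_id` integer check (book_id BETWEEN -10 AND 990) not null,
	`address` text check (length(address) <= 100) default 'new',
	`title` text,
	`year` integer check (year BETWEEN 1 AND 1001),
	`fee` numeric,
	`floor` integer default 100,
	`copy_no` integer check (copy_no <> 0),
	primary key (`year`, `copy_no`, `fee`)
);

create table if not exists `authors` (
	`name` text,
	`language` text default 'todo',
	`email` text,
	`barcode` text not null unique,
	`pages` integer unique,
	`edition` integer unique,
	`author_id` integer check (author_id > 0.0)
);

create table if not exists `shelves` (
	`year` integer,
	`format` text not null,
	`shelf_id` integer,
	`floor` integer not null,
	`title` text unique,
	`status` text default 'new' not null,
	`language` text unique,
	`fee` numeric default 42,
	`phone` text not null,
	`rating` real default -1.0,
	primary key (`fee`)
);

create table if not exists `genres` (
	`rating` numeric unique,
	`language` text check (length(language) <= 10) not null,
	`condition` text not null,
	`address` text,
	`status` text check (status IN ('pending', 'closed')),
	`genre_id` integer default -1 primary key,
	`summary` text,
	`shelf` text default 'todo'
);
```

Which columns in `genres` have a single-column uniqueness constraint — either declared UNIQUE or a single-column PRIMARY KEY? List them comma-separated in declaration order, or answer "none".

rating, genre_id

- rating: declared UNIQUE → unique.
- language: no UNIQUE or single-column PK constraint.
- condition: no UNIQUE or single-column PK constraint.
- address: no UNIQUE or single-column PK constraint.
- status: no UNIQUE or single-column PK constraint.
- genre_id: single-column PRIMARY KEY → unique.
- summary: no UNIQUE or single-column PK constraint.
- shelf: no UNIQUE or single-column PK constraint.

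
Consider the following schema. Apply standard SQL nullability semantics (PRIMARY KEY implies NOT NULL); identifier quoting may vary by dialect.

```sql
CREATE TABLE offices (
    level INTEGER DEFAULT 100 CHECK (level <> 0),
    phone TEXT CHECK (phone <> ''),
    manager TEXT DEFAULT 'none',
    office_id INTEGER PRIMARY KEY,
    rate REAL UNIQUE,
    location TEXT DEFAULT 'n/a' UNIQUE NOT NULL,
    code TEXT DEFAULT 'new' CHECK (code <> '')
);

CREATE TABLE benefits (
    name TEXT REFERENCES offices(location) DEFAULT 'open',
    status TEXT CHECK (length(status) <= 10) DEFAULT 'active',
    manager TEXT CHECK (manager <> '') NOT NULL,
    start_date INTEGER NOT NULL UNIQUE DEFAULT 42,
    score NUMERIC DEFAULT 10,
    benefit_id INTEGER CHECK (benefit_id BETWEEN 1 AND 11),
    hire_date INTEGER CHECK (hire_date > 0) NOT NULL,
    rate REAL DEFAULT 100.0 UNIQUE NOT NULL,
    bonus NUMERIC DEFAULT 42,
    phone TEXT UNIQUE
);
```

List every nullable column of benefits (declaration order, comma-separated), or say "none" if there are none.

name, status, score, benefit_id, bonus, phone

- name: a foreign key column may be NULL unless separately constrained → nullable.
- status: CHECK does not forbid NULL (a CHECK constraint passes when its expression is NULL) → nullable.
- manager: declared NOT NULL → not nullable.
- start_date: declared NOT NULL → not nullable.
- score: DEFAULT only fills an omitted column; an explicit NULL is still allowed → nullable.
- benefit_id: CHECK does not forbid NULL (a CHECK constraint passes when its expression is NULL) → nullable.
- hire_date: declared NOT NULL → not nullable.
- rate: declared NOT NULL → not nullable.
- bonus: DEFAULT only fills an omitted column; an explicit NULL is still allowed → nullable.
- phone: UNIQUE does not imply NOT NULL → nullable.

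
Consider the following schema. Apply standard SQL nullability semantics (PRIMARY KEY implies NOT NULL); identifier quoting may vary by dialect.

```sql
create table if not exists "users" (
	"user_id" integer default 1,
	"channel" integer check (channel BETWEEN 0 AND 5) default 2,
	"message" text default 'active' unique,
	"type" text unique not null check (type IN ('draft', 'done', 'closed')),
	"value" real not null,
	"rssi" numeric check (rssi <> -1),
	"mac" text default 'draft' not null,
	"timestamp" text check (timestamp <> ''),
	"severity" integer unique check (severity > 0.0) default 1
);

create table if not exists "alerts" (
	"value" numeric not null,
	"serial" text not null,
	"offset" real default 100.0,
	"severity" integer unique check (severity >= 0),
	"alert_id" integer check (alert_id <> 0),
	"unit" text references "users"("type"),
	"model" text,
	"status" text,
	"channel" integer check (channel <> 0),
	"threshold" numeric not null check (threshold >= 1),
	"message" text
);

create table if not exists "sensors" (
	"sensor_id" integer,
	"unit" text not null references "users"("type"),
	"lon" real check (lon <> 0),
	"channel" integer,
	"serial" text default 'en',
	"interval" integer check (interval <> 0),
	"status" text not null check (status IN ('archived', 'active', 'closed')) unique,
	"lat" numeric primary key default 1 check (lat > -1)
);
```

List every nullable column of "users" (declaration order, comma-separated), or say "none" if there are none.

user_id, channel, message, rssi, timestamp, severity

- user_id: DEFAULT only fills an omitted column; an explicit NULL is still allowed → nullable.
- channel: CHECK does not forbid NULL (a CHECK constraint passes when its expression is NULL) → nullable.
- message: UNIQUE does not imply NOT NULL → nullable.
- type: declared NOT NULL → not nullable.
- value: declared NOT NULL → not nullable.
- rssi: CHECK does not forbid NULL (a CHECK constraint passes when its expression is NULL) → nullable.
- mac: declared NOT NULL → not nullable.
- timestamp: CHECK does not forbid NULL (a CHECK constraint passes when its expression is NULL) → nullable.
- severity: CHECK does not forbid NULL (a CHECK constraint passes when its expression is NULL) → nullable.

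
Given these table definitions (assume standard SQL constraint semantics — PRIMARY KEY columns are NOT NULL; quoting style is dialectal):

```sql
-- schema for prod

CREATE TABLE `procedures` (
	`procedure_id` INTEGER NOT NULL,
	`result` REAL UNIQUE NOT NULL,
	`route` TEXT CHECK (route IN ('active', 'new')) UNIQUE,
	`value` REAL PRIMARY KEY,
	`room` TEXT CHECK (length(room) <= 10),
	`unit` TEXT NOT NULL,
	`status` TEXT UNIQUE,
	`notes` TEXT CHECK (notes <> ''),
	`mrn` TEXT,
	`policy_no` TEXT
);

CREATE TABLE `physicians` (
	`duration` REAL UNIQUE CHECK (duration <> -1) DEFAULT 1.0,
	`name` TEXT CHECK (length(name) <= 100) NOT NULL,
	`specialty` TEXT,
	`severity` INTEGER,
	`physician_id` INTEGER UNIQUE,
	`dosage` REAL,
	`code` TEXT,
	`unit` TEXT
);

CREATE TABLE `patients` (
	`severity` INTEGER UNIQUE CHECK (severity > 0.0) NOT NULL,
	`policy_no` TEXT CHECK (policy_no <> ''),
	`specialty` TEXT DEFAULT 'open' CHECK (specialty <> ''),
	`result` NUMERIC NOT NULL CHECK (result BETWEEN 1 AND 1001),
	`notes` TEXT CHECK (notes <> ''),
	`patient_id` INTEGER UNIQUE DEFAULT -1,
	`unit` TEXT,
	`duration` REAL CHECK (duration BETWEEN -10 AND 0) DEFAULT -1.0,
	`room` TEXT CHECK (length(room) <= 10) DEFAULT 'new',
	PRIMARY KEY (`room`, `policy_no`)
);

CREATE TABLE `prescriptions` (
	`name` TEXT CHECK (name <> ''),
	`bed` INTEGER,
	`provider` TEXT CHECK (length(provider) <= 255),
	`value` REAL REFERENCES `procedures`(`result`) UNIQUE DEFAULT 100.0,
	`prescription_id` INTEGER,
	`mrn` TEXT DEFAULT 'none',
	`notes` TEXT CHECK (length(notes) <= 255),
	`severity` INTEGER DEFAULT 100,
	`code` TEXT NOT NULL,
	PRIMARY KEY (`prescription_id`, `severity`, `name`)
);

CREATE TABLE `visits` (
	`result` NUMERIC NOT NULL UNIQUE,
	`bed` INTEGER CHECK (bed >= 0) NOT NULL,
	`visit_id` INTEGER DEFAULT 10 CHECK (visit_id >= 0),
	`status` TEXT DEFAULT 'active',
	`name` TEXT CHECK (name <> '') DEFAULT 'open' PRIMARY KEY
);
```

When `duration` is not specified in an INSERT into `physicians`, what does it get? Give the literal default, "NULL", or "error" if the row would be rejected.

duration has an explicit DEFAULT 1.0.
When the column is omitted from an INSERT, that default is used.

1.0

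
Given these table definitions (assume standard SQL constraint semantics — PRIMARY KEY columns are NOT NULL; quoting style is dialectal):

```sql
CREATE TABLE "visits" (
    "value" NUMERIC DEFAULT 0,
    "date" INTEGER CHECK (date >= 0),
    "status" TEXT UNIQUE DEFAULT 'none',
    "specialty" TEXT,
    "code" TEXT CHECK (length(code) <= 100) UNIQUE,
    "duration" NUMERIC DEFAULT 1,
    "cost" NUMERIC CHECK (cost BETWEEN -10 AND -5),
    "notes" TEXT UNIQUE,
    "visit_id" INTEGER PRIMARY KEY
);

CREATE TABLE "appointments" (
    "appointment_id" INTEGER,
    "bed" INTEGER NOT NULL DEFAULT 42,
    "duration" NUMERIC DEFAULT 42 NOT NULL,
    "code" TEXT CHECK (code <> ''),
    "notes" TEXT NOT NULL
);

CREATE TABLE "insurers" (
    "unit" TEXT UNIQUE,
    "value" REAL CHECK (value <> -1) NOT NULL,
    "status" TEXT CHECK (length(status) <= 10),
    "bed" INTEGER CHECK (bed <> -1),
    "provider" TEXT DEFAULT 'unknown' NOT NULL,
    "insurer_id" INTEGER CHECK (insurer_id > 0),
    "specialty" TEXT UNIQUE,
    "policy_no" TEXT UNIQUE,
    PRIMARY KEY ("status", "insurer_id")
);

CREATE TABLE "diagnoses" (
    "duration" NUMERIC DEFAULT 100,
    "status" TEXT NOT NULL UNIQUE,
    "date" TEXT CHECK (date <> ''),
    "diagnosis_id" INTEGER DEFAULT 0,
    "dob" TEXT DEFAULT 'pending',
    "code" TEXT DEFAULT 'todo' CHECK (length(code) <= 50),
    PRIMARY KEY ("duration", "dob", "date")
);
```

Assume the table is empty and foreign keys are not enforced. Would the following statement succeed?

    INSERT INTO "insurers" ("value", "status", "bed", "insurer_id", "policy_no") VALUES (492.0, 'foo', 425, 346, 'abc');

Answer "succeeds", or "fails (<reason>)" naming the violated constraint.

succeeds

NOT NULL columns: insurer_id is supplied; provider defaults to 'unknown'; status is supplied; value is supplied.
CHECK constraints: 492.0 satisfies (value <> -1); 'foo' satisfies (length(status) <= 10); 425 satisfies (bed <> -1); 346 satisfies (insurer_id > 0).
No constraint is violated.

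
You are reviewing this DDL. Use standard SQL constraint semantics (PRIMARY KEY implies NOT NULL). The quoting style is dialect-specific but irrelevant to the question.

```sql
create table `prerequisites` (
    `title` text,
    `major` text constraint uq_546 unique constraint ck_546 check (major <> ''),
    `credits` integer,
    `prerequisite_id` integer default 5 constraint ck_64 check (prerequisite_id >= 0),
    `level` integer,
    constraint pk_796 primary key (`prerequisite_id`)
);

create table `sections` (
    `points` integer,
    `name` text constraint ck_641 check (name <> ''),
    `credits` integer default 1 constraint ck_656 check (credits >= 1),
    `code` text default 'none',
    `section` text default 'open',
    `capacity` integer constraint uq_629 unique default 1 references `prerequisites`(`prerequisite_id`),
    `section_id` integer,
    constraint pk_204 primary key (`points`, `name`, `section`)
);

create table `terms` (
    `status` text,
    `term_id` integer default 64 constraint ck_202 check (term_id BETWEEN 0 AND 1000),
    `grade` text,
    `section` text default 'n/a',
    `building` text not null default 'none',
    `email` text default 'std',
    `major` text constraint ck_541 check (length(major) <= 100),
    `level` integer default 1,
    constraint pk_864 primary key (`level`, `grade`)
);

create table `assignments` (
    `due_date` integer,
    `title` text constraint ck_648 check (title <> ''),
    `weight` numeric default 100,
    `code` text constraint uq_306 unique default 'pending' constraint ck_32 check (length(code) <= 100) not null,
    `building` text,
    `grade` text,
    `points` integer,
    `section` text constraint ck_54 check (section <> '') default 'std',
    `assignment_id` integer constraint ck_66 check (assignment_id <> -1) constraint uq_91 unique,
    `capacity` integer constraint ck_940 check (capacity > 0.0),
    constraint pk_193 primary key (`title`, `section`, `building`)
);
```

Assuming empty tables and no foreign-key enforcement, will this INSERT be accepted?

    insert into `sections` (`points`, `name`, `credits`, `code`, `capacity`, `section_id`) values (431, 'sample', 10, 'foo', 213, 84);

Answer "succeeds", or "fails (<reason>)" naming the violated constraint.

succeeds

NOT NULL columns: name is supplied; points is supplied; section defaults to 'open'.
CHECK constraints: 'sample' satisfies (name <> ''); 10 satisfies (credits >= 1).
No constraint is violated.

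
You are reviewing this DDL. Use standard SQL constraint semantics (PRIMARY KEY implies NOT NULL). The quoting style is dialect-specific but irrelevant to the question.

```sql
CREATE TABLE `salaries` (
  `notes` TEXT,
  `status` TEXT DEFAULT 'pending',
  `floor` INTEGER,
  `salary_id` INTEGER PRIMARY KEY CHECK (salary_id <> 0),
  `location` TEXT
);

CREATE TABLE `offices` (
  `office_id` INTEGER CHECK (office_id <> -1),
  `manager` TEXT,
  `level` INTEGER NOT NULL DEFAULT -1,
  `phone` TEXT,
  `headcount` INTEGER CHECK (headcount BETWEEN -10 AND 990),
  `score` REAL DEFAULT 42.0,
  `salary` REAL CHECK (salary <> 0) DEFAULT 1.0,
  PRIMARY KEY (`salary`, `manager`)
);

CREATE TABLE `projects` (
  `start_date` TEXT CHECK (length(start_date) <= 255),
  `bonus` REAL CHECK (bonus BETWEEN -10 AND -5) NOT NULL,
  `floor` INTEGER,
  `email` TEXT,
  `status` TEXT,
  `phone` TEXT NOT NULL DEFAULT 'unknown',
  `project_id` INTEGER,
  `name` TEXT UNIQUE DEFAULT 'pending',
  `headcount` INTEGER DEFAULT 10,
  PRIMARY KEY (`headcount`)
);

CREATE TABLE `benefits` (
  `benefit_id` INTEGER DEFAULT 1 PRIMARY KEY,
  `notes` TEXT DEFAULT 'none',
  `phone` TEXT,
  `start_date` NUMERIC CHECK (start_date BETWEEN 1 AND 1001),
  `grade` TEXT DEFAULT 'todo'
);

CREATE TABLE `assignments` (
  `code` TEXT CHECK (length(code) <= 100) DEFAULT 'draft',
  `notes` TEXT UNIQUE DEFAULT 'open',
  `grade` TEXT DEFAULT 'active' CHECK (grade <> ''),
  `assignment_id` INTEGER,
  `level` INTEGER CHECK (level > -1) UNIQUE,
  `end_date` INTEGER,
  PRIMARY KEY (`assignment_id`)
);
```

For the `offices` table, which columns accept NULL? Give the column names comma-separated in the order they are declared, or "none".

- office_id: CHECK does not forbid NULL (a CHECK constraint passes when its expression is NULL) → nullable.
- manager: part of the PRIMARY KEY, which implies NOT NULL → not nullable.
- level: declared NOT NULL → not nullable.
- phone: no NOT NULL constraint applies → nullable.
- headcount: CHECK does not forbid NULL (a CHECK constraint passes when its expression is NULL) → nullable.
- score: DEFAULT only fills an omitted column; an explicit NULL is still allowed → nullable.
- salary: part of the PRIMARY KEY, which implies NOT NULL → not nullable.

office_id, phone, headcount, score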